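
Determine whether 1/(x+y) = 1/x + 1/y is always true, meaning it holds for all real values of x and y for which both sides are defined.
No, this is NOT an identity.

Claim: 1/(x+y) = 1/x + 1/y.
Test a specific point where both sides are defined: x = 1/2, y = 1/2.
LHS = 1/(x+y) ≈ 1.0000
RHS = 1/x + 1/y ≈ 4.0000
Since 1.0000 ≠ 4.0000, the equation fails at this point, so it cannot hold for all real values of x and y for which both sides are defined.
1/x + 1/y = (x+y)/(xy), which is not 1/(x+y).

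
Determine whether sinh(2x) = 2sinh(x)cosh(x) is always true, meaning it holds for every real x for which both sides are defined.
Claim: sinh(2x) = 2sinh(x)cosh(x).
Reasoning: 2sinh(x)cosh(x) = 2 · (e^x - e^-x)/2 · (e^x + e^-x)/2 = (e^(2x) - e^(-2x))/2 = sinh(2x).
So the two sides agree for every real x for which both sides are defined.

Conclusion: Yes, this is an identity.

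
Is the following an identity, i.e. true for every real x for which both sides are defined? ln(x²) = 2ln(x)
Yes, this is an identity.

Claim: ln(x²) = 2ln(x).
Reasoning: The right side requires x > 0. For x > 0, x² = (e^(ln x))² = e^(2ln x), so ln(x²) = 2ln(x). (For x < 0 the right side is undefined, so those values are outside the claim.)
So the two sides agree for every real x for which both sides are defined.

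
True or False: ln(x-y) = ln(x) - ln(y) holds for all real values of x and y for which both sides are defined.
Claim: ln(x-y) = ln(x) - ln(y).
Test a specific point where both sides are defined: x = 1, y = 1/2.
LHS = ln(x-y) ≈ -0.6931
RHS = ln(x) - ln(y) ≈ 0.6931
Since -0.6931 ≠ 0.6931, the equation fails at this point, so it cannot hold for all real values of x and y for which both sides are defined.
ln(x) - ln(y) = ln(x/y), not ln(x-y).

Conclusion: False.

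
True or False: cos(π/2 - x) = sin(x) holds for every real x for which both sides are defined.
Claim: cos(π/2 - x) = sin(x).
Reasoning: Use cos(u - v) = cos(u)cos(v) + sin(u)sin(v) with u = π/2, v = x: cos(π/2)cos(x) + sin(π/2)sin(x) = 0·cos(x) + 1·sin(x) = sin(x).
So the two sides agree for every real x for which both sides are defined.

Conclusion: True.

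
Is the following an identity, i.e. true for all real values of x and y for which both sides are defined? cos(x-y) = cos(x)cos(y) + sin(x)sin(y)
Claim: cos(x-y) = cos(x)cos(y) + sin(x)sin(y).
Reasoning: Replace y by -y in cos(x+y) = cos(x)cos(y) - sin(x)sin(y) and use cos(-y) = cos(y), sin(-y) = -sin(y): cos(x-y) = cos(x)cos(y) + sin(x)sin(y).
So the two sides agree for all real values of x and y for which both sides are defined.

Conclusion: Yes, this is an identity.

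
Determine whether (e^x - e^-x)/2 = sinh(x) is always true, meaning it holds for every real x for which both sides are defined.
Claim: (e^x - e^-x)/2 = sinh(x).
Reasoning: This is exactly the definition of the hyperbolic sine: sinh(x) := (e^x - e^-x)/2.
So the two sides agree for every real x for which both sides are defined.

Conclusion: Yes, this is an identity.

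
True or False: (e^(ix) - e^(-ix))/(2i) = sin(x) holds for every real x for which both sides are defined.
Claim: (e^(ix) - e^(-ix))/(2i) = sin(x).
Reasoning: By Euler's formula e^(ix) = cos(x) + i·sin(x) and e^(-ix) = cos(x) - i·sin(x). Subtracting cancels the cosine terms: e^(ix) - e^(-ix) = 2i·sin(x); divide by 2i.
So the two sides agree for every real x for which both sides are defined.

Conclusion: True.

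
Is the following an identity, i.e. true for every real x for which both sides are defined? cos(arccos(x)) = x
Claim: cos(arccos(x)) = x.
Reasoning: For -1 ≤ x ≤ 1 (where arccos is defined), arccos(x) is by definition an angle whose cosine equals x. Taking the cosine of that angle returns x. (Note the other order, arccos(cos x) = x, is NOT an identity.)
So the two sides agree for every real x for which both sides are defined.

Conclusion: Yes, this is an identity.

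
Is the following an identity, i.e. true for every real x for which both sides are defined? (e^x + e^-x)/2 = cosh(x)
Yes, this is an identity.

Claim: (e^x + e^-x)/2 = cosh(x).
Reasoning: This is exactly the definition of the hyperbolic cosine: cosh(x) := (e^x + e^-x)/2.
So the two sides agree for every real x for which both sides are defined.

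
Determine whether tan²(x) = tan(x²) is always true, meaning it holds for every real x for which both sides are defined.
Claim: tan²(x) = tan(x²).
Test a specific point where both sides are defined: x = 2π/3.
LHS = tan²(x) ≈ 3.0000
RHS = tan(x²) ≈ 2.9590
Since 3.0000 ≠ 2.9590, the equation fails at this point, so it cannot hold for every real x for which both sides are defined.
tan²(x) means (tan x)², squaring the output; tan(x²) squares the input. These are different functions.

Conclusion: No, this is NOT an identity.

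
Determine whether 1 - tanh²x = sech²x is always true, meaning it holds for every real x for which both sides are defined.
Yes, this is an identity.

Claim: 1 - tanh²x = sech²x.
Reasoning: Divide cosh²x - sinh²x = 1 through by cosh²x (never zero): 1 - tanh²x = 1/cosh²x = sech²x.
So the two sides agree for every real x for which both sides are defined.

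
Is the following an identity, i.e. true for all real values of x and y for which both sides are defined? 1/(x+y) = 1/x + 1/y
Claim: 1/(x+y) = 1/x + 1/y.
Test a specific point where both sides are defined: x = -1, y = -3.
LHS = 1/(x+y) ≈ -0.2500
RHS = 1/x + 1/y ≈ -1.3333
Since -0.2500 ≠ -1.3333, the equation fails at this point, so it cannot hold for all real values of x and y for which both sides are defined.
1/x + 1/y = (x+y)/(xy), which is not 1/(x+y).

Conclusion: No, this is NOT an identity.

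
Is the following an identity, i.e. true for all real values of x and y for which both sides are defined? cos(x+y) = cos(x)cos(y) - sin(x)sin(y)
Yes, this is an identity.

Claim: cos(x+y) = cos(x)cos(y) - sin(x)sin(y).
Reasoning: By Euler's formula e^(i(x+y)) = e^(ix)·e^(iy) = (cos x + i·sin x)(cos y + i·sin y). The real part of the left side is cos(x+y); the real part of the product is cos(x)cos(y) - sin(x)sin(y) (since i·i = -1).
So the two sides agree for all real values of x and y for which both sides are defined.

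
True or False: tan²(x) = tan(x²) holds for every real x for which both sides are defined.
Claim: tan²(x) = tan(x²).
Test a specific point where both sides are defined: x = π/3.
LHS = tan²(x) ≈ 3.0000
RHS = tan(x²) ≈ 1.9485
Since 3.0000 ≠ 1.9485, the equation fails at this point, so it cannot hold for every real x for which both sides are defined.
tan²(x) means (tan x)², squaring the output; tan(x²) squares the input. These are different functions.

Conclusion: False.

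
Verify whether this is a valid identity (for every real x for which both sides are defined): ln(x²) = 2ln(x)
Yes, this is an identity.

Claim: ln(x²) = 2ln(x).
Reasoning: The right side requires x > 0. For x > 0, x² = (e^(ln x))² = e^(2ln x), so ln(x²) = 2ln(x). (For x < 0 the right side is undefined, so those values are outside the claim.)
So the two sides agree for every real x for which both sides are defined.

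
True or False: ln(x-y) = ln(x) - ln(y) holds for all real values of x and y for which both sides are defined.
Claim: ln(x-y) = ln(x) - ln(y).
Test a specific point where both sides are defined: x = 2, y = 3/2.
LHS = ln(x-y) ≈ -0.6931
RHS = ln(x) - ln(y) ≈ 0.2877
Since -0.6931 ≠ 0.2877, the equation fails at this point, so it cannot hold for all real values of x and y for which both sides are defined.
ln(x) - ln(y) = ln(x/y), not ln(x-y).

Conclusion: False.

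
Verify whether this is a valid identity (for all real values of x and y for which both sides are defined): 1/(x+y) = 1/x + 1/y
No, this is NOT an identity.

Claim: 1/(x+y) = 1/x + 1/y.
Test a specific point where both sides are defined: x = 1/2, y = 3.
LHS = 1/(x+y) ≈ 0.2857
RHS = 1/x + 1/y ≈ 2.3333
Since 0.2857 ≠ 2.3333, the equation fails at this point, so it cannot hold for all real values of x and y for which both sides are defined.
1/x + 1/y = (x+y)/(xy), which is not 1/(x+y).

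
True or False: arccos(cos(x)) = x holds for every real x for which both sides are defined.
Claim: arccos(cos(x)) = x.
Test a specific point where both sides are defined: x = -π/2.
LHS = arccos(cos(x)) ≈ 1.5708
RHS = x ≈ -1.5708
Since 1.5708 ≠ -1.5708, the equation fails at this point, so it cannot hold for every real x for which both sides are defined.
arccos only returns values in [0, π], so arccos(cos(x)) = x holds only for x in that interval, not for all real x.

Conclusion: False.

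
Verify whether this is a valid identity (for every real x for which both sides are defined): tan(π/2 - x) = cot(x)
Yes, this is an identity.

Claim: tan(π/2 - x) = cot(x).
Reasoning: tan(π/2 - x) = sin(π/2 - x)/cos(π/2 - x) = cos(x)/sin(x) = cot(x), using the cofunction identities sin(π/2 - x) = cos(x) and cos(π/2 - x) = sin(x).
So the two sides agree for every real x for which both sides are defined.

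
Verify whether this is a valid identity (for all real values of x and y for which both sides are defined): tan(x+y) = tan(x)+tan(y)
Claim: tan(x+y) = tan(x)+tan(y).
Test a specific point where both sides are defined: x = -π/4, y = π/6.
LHS = tan(x+y) ≈ -0.2679
RHS = tan(x)+tan(y) ≈ -0.4226
Since -0.2679 ≠ -0.4226, the equation fails at this point, so it cannot hold for all real values of x and y for which both sides are defined.
The correct formula is tan(x+y) = (tan(x) + tan(y))/(1 - tan(x)tan(y)).

Conclusion: No, this is NOT an identity.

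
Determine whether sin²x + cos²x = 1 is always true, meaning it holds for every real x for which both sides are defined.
Claim: sin²x + cos²x = 1.
Reasoning: The point (cos x, sin x) lies on the unit circle X² + Y² = 1, so cos²x + sin²x = 1 for every real x.
So the two sides agree for every real x for which both sides are defined.

Conclusion: Yes, this is an identity.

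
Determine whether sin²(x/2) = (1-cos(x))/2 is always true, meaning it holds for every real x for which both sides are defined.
Yes, this is an identity.

Claim: sin²(x/2) = (1-cos(x))/2.
Reasoning: Use cos(2θ) = 1 - 2sin²θ with θ = x/2: cos(x) = 1 - 2sin²(x/2). Solving for sin²(x/2) gives (1 - cos(x))/2.
So the two sides agree for every real x for which both sides are defined.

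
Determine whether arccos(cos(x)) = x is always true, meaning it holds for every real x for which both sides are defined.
Claim: arccos(cos(x)) = x.
Test a specific point where both sides are defined: x = -π/3.
LHS = arccos(cos(x)) ≈ 1.0472
RHS = x ≈ -1.0472
Since 1.0472 ≠ -1.0472, the equation fails at this point, so it cannot hold for every real x for which both sides are defined.
arccos only returns values in [0, π], so arccos(cos(x)) = x holds only for x in that interval, not for all real x.

Conclusion: No, this is NOT an identity.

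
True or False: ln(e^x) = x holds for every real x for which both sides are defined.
Claim: ln(e^x) = x.
Reasoning: ln is the inverse of the exponential: ln(e^x) asks for the exponent p with e^p = e^x, and since e^p is one-to-one that exponent is p = x.
So the two sides agree for every real x for which both sides are defined.

Conclusion: True.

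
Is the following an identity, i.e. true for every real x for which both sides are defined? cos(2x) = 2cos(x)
No, this is NOT an identity.

Claim: cos(2x) = 2cos(x).
Test a specific point where both sides are defined: x = -π/3.
LHS = cos(2x) ≈ -0.5000
RHS = 2cos(x) ≈ 1.0000
Since -0.5000 ≠ 1.0000, the equation fails at this point, so it cannot hold for every real x for which both sides are defined.
The correct double-angle formula is cos(2x) = cos²x - sin²x.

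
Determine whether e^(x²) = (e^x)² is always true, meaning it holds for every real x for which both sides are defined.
No, this is NOT an identity.

Claim: e^(x²) = (e^x)².
Test a specific point where both sides are defined: x = -1.
LHS = e^(x²) ≈ 2.7183
RHS = (e^x)² ≈ 0.1353
Since 2.7183 ≠ 0.1353, the equation fails at this point, so it cannot hold for every real x for which both sides are defined.
(e^x)² = e^(2x), and 2x ≠ x² in general.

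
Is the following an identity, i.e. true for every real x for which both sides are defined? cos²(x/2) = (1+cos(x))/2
Claim: cos²(x/2) = (1+cos(x))/2.
Reasoning: Use cos(2θ) = 2cos²θ - 1 with θ = x/2: cos(x) = 2cos²(x/2) - 1. Solving for cos²(x/2) gives (1 + cos(x))/2.
So the two sides agree for every real x for which both sides are defined.

Conclusion: Yes, this is an identity.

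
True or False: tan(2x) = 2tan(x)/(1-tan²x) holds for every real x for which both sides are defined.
True.

Claim: tan(2x) = 2tan(x)/(1-tan²x).
Reasoning: tan(2x) = sin(2x)/cos(2x) = 2sin(x)cos(x) / (cos²x - sin²x). Divide numerator and denominator by cos²x: 2tan(x) / (1 - tan²x).
So the two sides agree for every real x for which both sides are defined.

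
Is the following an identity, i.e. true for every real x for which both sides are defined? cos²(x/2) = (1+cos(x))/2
Yes, this is an identity.

Claim: cos²(x/2) = (1+cos(x))/2.
Reasoning: Use cos(2θ) = 2cos²θ - 1 with θ = x/2: cos(x) = 2cos²(x/2) - 1. Solving for cos²(x/2) gives (1 + cos(x))/2.
So the two sides agree for every real x for which both sides are defined.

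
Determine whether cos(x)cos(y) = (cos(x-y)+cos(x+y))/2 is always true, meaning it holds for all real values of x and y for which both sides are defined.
Yes, this is an identity.

Claim: cos(x)cos(y) = (cos(x-y)+cos(x+y))/2.
Reasoning: cos(x-y) = cos(x)cos(y) + sin(x)sin(y) and cos(x+y) = cos(x)cos(y) - sin(x)sin(y). Adding, cos(x-y) + cos(x+y) = 2cos(x)cos(y); divide by 2.
So the two sides agree for all real values of x and y for which both sides are defined.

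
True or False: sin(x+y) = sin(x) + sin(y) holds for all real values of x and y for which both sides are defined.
Claim: sin(x+y) = sin(x) + sin(y).
Test a specific point where both sides are defined: x = 2π/3, y = -π/2.
LHS = sin(x+y) ≈ 0.5000
RHS = sin(x) + sin(y) ≈ -0.1340
Since 0.5000 ≠ -0.1340, the equation fails at this point, so it cannot hold for all real values of x and y for which both sides are defined.
The correct expansion is sin(x+y) = sin(x)cos(y) + cos(x)sin(y); sine is not additive.

Conclusion: False.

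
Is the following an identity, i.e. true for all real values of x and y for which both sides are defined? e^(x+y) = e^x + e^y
No, this is NOT an identity.

Claim: e^(x+y) = e^x + e^y.
Test a specific point where both sides are defined: x = 3/2, y = 3/2.
LHS = e^(x+y) ≈ 20.0855
RHS = e^x + e^y ≈ 8.9634
Since 20.0855 ≠ 8.9634, the equation fails at this point, so it cannot hold for all real values of x and y for which both sides are defined.
The correct rule is e^(x+y) = e^x · e^y (a product, not a sum).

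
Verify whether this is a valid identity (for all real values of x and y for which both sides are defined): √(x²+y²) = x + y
No, this is NOT an identity.

Claim: √(x²+y²) = x + y.
Test a specific point where both sides are defined: x = -1, y = 1.
LHS = √(x²+y²) ≈ 1.4142
RHS = x + y ≈ 0.0000
Since 1.4142 ≠ 0.0000, the equation fails at this point, so it cannot hold for all real values of x and y for which both sides are defined.
(x+y)² = x² + 2xy + y², not x² + y², so the square root does not split this way.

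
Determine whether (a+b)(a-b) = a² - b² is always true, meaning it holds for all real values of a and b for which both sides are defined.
Claim: (a+b)(a-b) = a² - b².
Reasoning: Expand: (a+b)(a-b) = a² - ab + ba - b² = a² - b² (the cross terms cancel).
So the two sides agree for all real values of a and b for which both sides are defined.

Conclusion: Yes, this is an identity.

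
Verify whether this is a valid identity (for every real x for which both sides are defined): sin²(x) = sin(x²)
Claim: sin²(x) = sin(x²).
Test a specific point where both sides are defined: x = -π/6.
LHS = sin²(x) ≈ 0.2500
RHS = sin(x²) ≈ 0.2707
Since 0.2500 ≠ 0.2707, the equation fails at this point, so it cannot hold for every real x for which both sides are defined.
sin²(x) means (sin x)², squaring the output; sin(x²) squares the input. These are different functions.

Conclusion: No, this is NOT an identity.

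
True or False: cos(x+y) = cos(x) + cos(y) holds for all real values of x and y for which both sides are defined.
Claim: cos(x+y) = cos(x) + cos(y).
Test a specific point where both sides are defined: x = 3π/4, y = π.
LHS = cos(x+y) ≈ 0.7071
RHS = cos(x) + cos(y) ≈ -1.7071
Since 0.7071 ≠ -1.7071, the equation fails at this point, so it cannot hold for all real values of x and y for which both sides are defined.
The correct expansion is cos(x+y) = cos(x)cos(y) - sin(x)sin(y); cosine is not additive.

Conclusion: False.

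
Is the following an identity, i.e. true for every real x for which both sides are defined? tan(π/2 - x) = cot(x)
Yes, this is an identity.

Claim: tan(π/2 - x) = cot(x).
Reasoning: tan(π/2 - x) = sin(π/2 - x)/cos(π/2 - x) = cos(x)/sin(x) = cot(x), using the cofunction identities sin(π/2 - x) = cos(x) and cos(π/2 - x) = sin(x).
So the two sides agree for every real x for which both sides are defined.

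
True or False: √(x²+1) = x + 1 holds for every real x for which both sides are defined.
False.

Claim: √(x²+1) = x + 1.
Test a specific point where both sides are defined: x = 3/2.
LHS = √(x²+1) ≈ 1.8028
RHS = x + 1 ≈ 2.5000
Since 1.8028 ≠ 2.5000, the equation fails at this point, so it cannot hold for every real x for which both sides are defined.
(x+1)² = x² + 2x + 1 ≠ x² + 1 unless x = 0.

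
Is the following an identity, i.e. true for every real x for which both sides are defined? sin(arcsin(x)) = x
Claim: sin(arcsin(x)) = x.
Reasoning: For -1 ≤ x ≤ 1 (where arcsin is defined), arcsin(x) is by definition an angle whose sine equals x. Taking the sine of that angle returns x. (Note the other order, arcsin(sin x) = x, is NOT an identity.)
So the two sides agree for every real x for which both sides are defined.

Conclusion: Yes, this is an identity.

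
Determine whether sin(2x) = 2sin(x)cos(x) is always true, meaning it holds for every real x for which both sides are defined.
Yes, this is an identity.

Claim: sin(2x) = 2sin(x)cos(x).
Reasoning: Put y = x in the addition formula sin(x+y) = sin(x)cos(y) + cos(x)sin(y): sin(2x) = sin(x)cos(x) + cos(x)sin(x) = 2sin(x)cos(x).
So the two sides agree for every real x for which both sides are defined.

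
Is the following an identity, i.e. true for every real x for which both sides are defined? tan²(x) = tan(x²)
No, this is NOT an identity.

Claim: tan²(x) = tan(x²).
Test a specific point where both sides are defined: x = -π/4.
LHS = tan²(x) ≈ 1.0000
RHS = tan(x²) ≈ 0.7092
Since 1.0000 ≠ 0.7092, the equation fails at this point, so it cannot hold for every real x for which both sides are defined.
tan²(x) means (tan x)², squaring the output; tan(x²) squares the input. These are different functions.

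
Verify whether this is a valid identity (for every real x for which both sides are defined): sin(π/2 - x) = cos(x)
Yes, this is an identity.

Claim: sin(π/2 - x) = cos(x).
Reasoning: Use sin(u - v) = sin(u)cos(v) - cos(u)sin(v) with u = π/2, v = x: sin(π/2)cos(x) - cos(π/2)sin(x) = 1·cos(x) - 0·sin(x) = cos(x).
So the two sides agree for every real x for which both sides are defined.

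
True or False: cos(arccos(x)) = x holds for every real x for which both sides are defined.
True.

Claim: cos(arccos(x)) = x.
Reasoning: For -1 ≤ x ≤ 1 (where arccos is defined), arccos(x) is by definition an angle whose cosine equals x. Taking the cosine of that angle returns x. (Note the other order, arccos(cos x) = x, is NOT an identity.)
So the two sides agree for every real x for which both sides are defined.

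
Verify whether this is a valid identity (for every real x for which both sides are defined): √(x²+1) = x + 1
Claim: √(x²+1) = x + 1.
Test a specific point where both sides are defined: x = 5.
LHS = √(x²+1) ≈ 5.0990
RHS = x + 1 ≈ 6.0000
Since 5.0990 ≠ 6.0000, the equation fails at this point, so it cannot hold for every real x for which both sides are defined.
(x+1)² = x² + 2x + 1 ≠ x² + 1 unless x = 0.

Conclusion: No, this is NOT an identity.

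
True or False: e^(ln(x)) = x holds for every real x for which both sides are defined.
True.

Claim: e^(ln(x)) = x.
Reasoning: For x > 0, ln(x) is by definition the exponent p such that e^p = x. Raising e to that exponent therefore returns x: e^(ln x) = x.
So the two sides agree for every real x for which both sides are defined.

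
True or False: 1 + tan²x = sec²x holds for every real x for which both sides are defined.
True.

Claim: 1 + tan²x = sec²x.
Reasoning: Start from sin²x + cos²x = 1 and divide every term by cos²x (allowed wherever tan x and sec x are defined): tan²x + 1 = 1/cos²x = sec²x.
So the two sides agree for every real x for which both sides are defined.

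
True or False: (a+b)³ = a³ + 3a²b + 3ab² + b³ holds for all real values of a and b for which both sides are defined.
Claim: (a+b)³ = a³ + 3a²b + 3ab² + b³.
Reasoning: (a+b)³ = (a+b)(a+b)² = (a+b)(a² + 2ab + b²) = a³ + 2a²b + ab² + a²b + 2ab² + b³ = a³ + 3a²b + 3ab² + b³.
So the two sides agree for all real values of a and b for which both sides are defined.

Conclusion: True.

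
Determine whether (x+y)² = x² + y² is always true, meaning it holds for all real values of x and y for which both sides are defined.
No, this is NOT an identity.

Claim: (x+y)² = x² + y².
Test a specific point where both sides are defined: x = -3, y = -2.
LHS = (x+y)² ≈ 25.0000
RHS = x² + y² ≈ 13.0000
Since 25.0000 ≠ 13.0000, the equation fails at this point, so it cannot hold for all real values of x and y for which both sides are defined.
The correct expansion is (x+y)² = x² + 2xy + y²; the cross term 2xy is missing.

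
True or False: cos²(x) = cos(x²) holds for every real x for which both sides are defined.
Claim: cos²(x) = cos(x²).
Test a specific point where both sides are defined: x = π.
LHS = cos²(x) ≈ 1.0000
RHS = cos(x²) ≈ -0.9027
Since 1.0000 ≠ -0.9027, the equation fails at this point, so it cannot hold for every real x for which both sides are defined.
cos²(x) means (cos x)², squaring the output; cos(x²) squares the input. These are different functions.

Conclusion: False.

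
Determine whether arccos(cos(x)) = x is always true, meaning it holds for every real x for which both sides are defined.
Claim: arccos(cos(x)) = x.
Test a specific point where both sides are defined: x = -π/6.
LHS = arccos(cos(x)) ≈ 0.5236
RHS = x ≈ -0.5236
Since 0.5236 ≠ -0.5236, the equation fails at this point, so it cannot hold for every real x for which both sides are defined.
arccos only returns values in [0, π], so arccos(cos(x)) = x holds only for x in that interval, not for all real x.

Conclusion: No, this is NOT an identity.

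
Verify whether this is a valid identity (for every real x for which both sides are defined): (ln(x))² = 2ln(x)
No, this is NOT an identity.

Claim: (ln(x))² = 2ln(x).
Test a specific point where both sides are defined: x = 5.
LHS = (ln(x))² ≈ 2.5903
RHS = 2ln(x) ≈ 3.2189
Since 2.5903 ≠ 3.2189, the equation fails at this point, so it cannot hold for every real x for which both sides are defined.
2ln(x) equals ln(x²), which is not the same as (ln x)².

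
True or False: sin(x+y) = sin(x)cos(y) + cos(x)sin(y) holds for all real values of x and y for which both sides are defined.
Claim: sin(x+y) = sin(x)cos(y) + cos(x)sin(y).
Reasoning: By Euler's formula e^(i(x+y)) = e^(ix)·e^(iy) = (cos x + i·sin x)(cos y + i·sin y). The imaginary part of the left side is sin(x+y); the imaginary part of the product is sin(x)cos(y) + cos(x)sin(y).
So the two sides agree for all real values of x and y for which both sides are defined.

Conclusion: True.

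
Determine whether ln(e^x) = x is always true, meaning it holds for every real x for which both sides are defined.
Claim: ln(e^x) = x.
Reasoning: ln is the inverse of the exponential: ln(e^x) asks for the exponent p with e^p = e^x, and since e^p is one-to-one that exponent is p = x.
So the two sides agree for every real x for which both sides are defined.

Conclusion: Yes, this is an identity.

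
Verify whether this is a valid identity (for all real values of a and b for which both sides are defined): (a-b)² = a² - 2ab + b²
Claim: (a-b)² = a² - 2ab + b².
Reasoning: Expand: (a-b)² = (a-b)(a-b) = a·a - a·b - b·a + b·b = a² - 2ab + b².
So the two sides agree for all real values of a and b for which both sides are defined.

Conclusion: Yes, this is an identity.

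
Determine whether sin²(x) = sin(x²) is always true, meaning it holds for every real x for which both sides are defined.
No, this is NOT an identity.

Claim: sin²(x) = sin(x²).
Test a specific point where both sides are defined: x = -π/4.
LHS = sin²(x) ≈ 0.5000
RHS = sin(x²) ≈ 0.5785
Since 0.5000 ≠ 0.5785, the equation fails at this point, so it cannot hold for every real x for which both sides are defined.
sin²(x) means (sin x)², squaring the output; sin(x²) squares the input. These are different functions.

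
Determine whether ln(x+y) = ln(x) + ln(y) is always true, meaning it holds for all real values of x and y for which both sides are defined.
No, this is NOT an identity.

Claim: ln(x+y) = ln(x) + ln(y).
Test a specific point where both sides are defined: x = 3, y = 5.
LHS = ln(x+y) ≈ 2.0794
RHS = ln(x) + ln(y) ≈ 2.7081
Since 2.0794 ≠ 2.7081, the equation fails at this point, so it cannot hold for all real values of x and y for which both sides are defined.
ln(x) + ln(y) = ln(xy), not ln(x+y).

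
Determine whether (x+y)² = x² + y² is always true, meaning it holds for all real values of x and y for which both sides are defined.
No, this is NOT an identity.

Claim: (x+y)² = x² + y².
Test a specific point where both sides are defined: x = 3/2, y = 3/2.
LHS = (x+y)² ≈ 9.0000
RHS = x² + y² ≈ 4.5000
Since 9.0000 ≠ 4.5000, the equation fails at this point, so it cannot hold for all real values of x and y for which both sides are defined.
The correct expansion is (x+y)² = x² + 2xy + y²; the cross term 2xy is missing.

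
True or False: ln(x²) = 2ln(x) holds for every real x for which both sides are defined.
True.

Claim: ln(x²) = 2ln(x).
Reasoning: The right side requires x > 0. For x > 0, x² = (e^(ln x))² = e^(2ln x), so ln(x²) = 2ln(x). (For x < 0 the right side is undefined, so those values are outside the claim.)
So the two sides agree for every real x for which both sides are defined.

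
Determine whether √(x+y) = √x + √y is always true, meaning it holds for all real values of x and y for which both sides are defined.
Claim: √(x+y) = √x + √y.
Test a specific point where both sides are defined: x = 5, y = 1/2.
LHS = √(x+y) ≈ 2.3452
RHS = √x + √y ≈ 2.9432
Since 2.3452 ≠ 2.9432, the equation fails at this point, so it cannot hold for all real values of x and y for which both sides are defined.
Squaring the right side gives x + 2√(xy) + y, not x + y.

Conclusion: No, this is NOT an identity.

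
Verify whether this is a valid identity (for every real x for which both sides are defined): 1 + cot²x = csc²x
Claim: 1 + cot²x = csc²x.
Reasoning: Start from sin²x + cos²x = 1 and divide every term by sin²x (allowed wherever cot x and csc x are defined): 1 + cot²x = 1/sin²x = csc²x.
So the two sides agree for every real x for which both sides are defined.

Conclusion: Yes, this is an identity.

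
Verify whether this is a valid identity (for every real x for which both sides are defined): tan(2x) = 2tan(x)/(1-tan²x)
Yes, this is an identity.

Claim: tan(2x) = 2tan(x)/(1-tan²x).
Reasoning: tan(2x) = sin(2x)/cos(2x) = 2sin(x)cos(x) / (cos²x - sin²x). Divide numerator and denominator by cos²x: 2tan(x) / (1 - tan²x).
So the two sides agree for every real x for which both sides are defined.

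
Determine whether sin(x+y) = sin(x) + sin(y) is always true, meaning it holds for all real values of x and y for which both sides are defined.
No, this is NOT an identity.

Claim: sin(x+y) = sin(x) + sin(y).
Test a specific point where both sides are defined: x = π/3, y = π.
LHS = sin(x+y) ≈ -0.8660
RHS = sin(x) + sin(y) ≈ 0.8660
Since -0.8660 ≠ 0.8660, the equation fails at this point, so it cannot hold for all real values of x and y for which both sides are defined.
The correct expansion is sin(x+y) = sin(x)cos(y) + cos(x)sin(y); sine is not additive.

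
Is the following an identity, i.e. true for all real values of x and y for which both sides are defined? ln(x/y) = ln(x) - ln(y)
Claim: ln(x/y) = ln(x) - ln(y).
Reasoning: Both sides are simultaneously defined only when x, y > 0. Write x = e^p, y = e^q. Then x/y = e^(p-q), so ln(x/y) = p - q = ln(x) - ln(y).
So the two sides agree for all real values of x and y for which both sides are defined.

Conclusion: Yes, this is an identity.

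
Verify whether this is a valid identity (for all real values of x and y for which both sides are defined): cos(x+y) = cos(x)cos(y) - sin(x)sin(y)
Yes, this is an identity.

Claim: cos(x+y) = cos(x)cos(y) - sin(x)sin(y).
Reasoning: By Euler's formula e^(i(x+y)) = e^(ix)·e^(iy) = (cos x + i·sin x)(cos y + i·sin y). The real part of the left side is cos(x+y); the real part of the product is cos(x)cos(y) - sin(x)sin(y) (since i·i = -1).
So the two sides agree for all real values of x and y for which both sides are defined.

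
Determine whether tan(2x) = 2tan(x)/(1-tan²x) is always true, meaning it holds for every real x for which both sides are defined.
Yes, this is an identity.

Claim: tan(2x) = 2tan(x)/(1-tan²x).
Reasoning: tan(2x) = sin(2x)/cos(2x) = 2sin(x)cos(x) / (cos²x - sin²x). Divide numerator and denominator by cos²x: 2tan(x) / (1 - tan²x).
So the two sides agree for every real x for which both sides are defined.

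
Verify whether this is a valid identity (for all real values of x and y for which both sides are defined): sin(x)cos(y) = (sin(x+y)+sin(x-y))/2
Yes, this is an identity.

Claim: sin(x)cos(y) = (sin(x+y)+sin(x-y))/2.
Reasoning: sin(x+y) = sin(x)cos(y) + cos(x)sin(y) and sin(x-y) = sin(x)cos(y) - cos(x)sin(y). Adding, sin(x+y) + sin(x-y) = 2sin(x)cos(y); divide by 2.
So the two sides agree for all real values of x and y for which both sides are defined.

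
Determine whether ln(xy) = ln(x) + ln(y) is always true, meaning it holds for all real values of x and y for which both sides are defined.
Claim: ln(xy) = ln(x) + ln(y).
Reasoning: Both sides are simultaneously defined only when x, y > 0. Write x = e^p, y = e^q (p = ln x, q = ln y). Then xy = e^p · e^q = e^(p+q), so ln(xy) = p + q = ln(x) + ln(y).
So the two sides agree for all real values of x and y for which both sides are defined.

Conclusion: Yes, this is an identity.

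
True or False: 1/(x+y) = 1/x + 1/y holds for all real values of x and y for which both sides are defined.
Claim: 1/(x+y) = 1/x + 1/y.
Test a specific point where both sides are defined: x = 1/2, y = -2.
LHS = 1/(x+y) ≈ -0.6667
RHS = 1/x + 1/y ≈ 1.5000
Since -0.6667 ≠ 1.5000, the equation fails at this point, so it cannot hold for all real values of x and y for which both sides are defined.
1/x + 1/y = (x+y)/(xy), which is not 1/(x+y).

Conclusion: False.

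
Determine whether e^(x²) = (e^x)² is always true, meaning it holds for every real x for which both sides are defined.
Claim: e^(x²) = (e^x)².
Test a specific point where both sides are defined: x = 3/2.
LHS = e^(x²) ≈ 9.4877
RHS = (e^x)² ≈ 20.0855
Since 9.4877 ≠ 20.0855, the equation fails at this point, so it cannot hold for every real x for which both sides are defined.
(e^x)² = e^(2x), and 2x ≠ x² in general.

Conclusion: No, this is NOT an identity.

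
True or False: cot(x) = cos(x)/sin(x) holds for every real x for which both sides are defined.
Claim: cot(x) = cos(x)/sin(x).
Reasoning: cot(x) is defined as 1/tan(x) = 1/(sin(x)/cos(x)) = cos(x)/sin(x), wherever sin(x) ≠ 0.
So the two sides agree for every real x for which both sides are defined.

Conclusion: True.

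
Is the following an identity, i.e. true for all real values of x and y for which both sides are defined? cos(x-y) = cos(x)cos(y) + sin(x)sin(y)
Claim: cos(x-y) = cos(x)cos(y) + sin(x)sin(y).
Reasoning: Replace y by -y in cos(x+y) = cos(x)cos(y) - sin(x)sin(y) and use cos(-y) = cos(y), sin(-y) = -sin(y): cos(x-y) = cos(x)cos(y) + sin(x)sin(y).
So the two sides agree for all real values of x and y for which both sides are defined.

Conclusion: Yes, this is an identity.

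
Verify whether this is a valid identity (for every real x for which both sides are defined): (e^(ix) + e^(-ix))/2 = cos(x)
Yes, this is an identity.

Claim: (e^(ix) + e^(-ix))/2 = cos(x).
Reasoning: By Euler's formula e^(ix) = cos(x) + i·sin(x) and e^(-ix) = cos(x) - i·sin(x). Adding cancels the sine terms: e^(ix) + e^(-ix) = 2cos(x); divide by 2.
So the two sides agree for every real x for which both sides are defined.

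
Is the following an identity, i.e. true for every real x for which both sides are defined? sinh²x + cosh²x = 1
No, this is NOT an identity.

Claim: sinh²x + cosh²x = 1.
Test a specific point where both sides are defined: x = 1/2.
LHS = sinh²x + cosh²x ≈ 1.5431
RHS = 1 ≈ 1.0000
Since 1.5431 ≠ 1.0000, the equation fails at this point, so it cannot hold for every real x for which both sides are defined.
The correct hyperbolic identity is cosh²x - sinh²x = 1 (a difference); the sum sinh²x + cosh²x equals cosh(2x).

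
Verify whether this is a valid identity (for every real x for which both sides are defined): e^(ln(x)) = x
Claim: e^(ln(x)) = x.
Reasoning: For x > 0, ln(x) is by definition the exponent p such that e^p = x. Raising e to that exponent therefore returns x: e^(ln x) = x.
So the two sides agree for every real x for which both sides are defined.

Conclusion: Yes, this is an identity.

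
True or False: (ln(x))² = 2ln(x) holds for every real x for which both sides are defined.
Claim: (ln(x))² = 2ln(x).
Test a specific point where both sides are defined: x = 4.
LHS = (ln(x))² ≈ 1.9218
RHS = 2ln(x) ≈ 2.7726
Since 1.9218 ≠ 2.7726, the equation fails at this point, so it cannot hold for every real x for which both sides are defined.
2ln(x) equals ln(x²), which is not the same as (ln x)².

Conclusion: False.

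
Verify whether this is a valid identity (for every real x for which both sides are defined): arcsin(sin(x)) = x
No, this is NOT an identity.

Claim: arcsin(sin(x)) = x.
Test a specific point where both sides are defined: x = 2π/3.
LHS = arcsin(sin(x)) ≈ 1.0472
RHS = x ≈ 2.0944
Since 1.0472 ≠ 2.0944, the equation fails at this point, so it cannot hold for every real x for which both sides are defined.
arcsin only returns values in [-π/2, π/2], so arcsin(sin(x)) = x holds only for x in that interval, not for all real x.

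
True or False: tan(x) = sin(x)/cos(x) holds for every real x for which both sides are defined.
True.

Claim: tan(x) = sin(x)/cos(x).
Reasoning: For an angle x whose terminal point on the unit circle is (cos x, sin x), tan(x) is defined as the ratio (second coordinate)/(first coordinate) = sin(x)/cos(x), wherever cos(x) ≠ 0.
So the two sides agree for every real x for which both sides are defined.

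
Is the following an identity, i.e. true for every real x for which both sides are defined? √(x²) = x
Claim: √(x²) = x.
Test a specific point where both sides are defined: x = -3.
LHS = √(x²) ≈ 3.0000
RHS = x ≈ -3.0000
Since 3.0000 ≠ -3.0000, the equation fails at this point, so it cannot hold for every real x for which both sides are defined.
√(x²) = |x|, which differs from x whenever x < 0 (both sides are defined for every real x).

Conclusion: No, this is NOT an identity.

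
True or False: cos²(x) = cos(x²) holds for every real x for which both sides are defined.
False.

Claim: cos²(x) = cos(x²).
Test a specific point where both sides are defined: x = -π/6.
LHS = cos²(x) ≈ 0.7500
RHS = cos(x²) ≈ 0.9627
Since 0.7500 ≠ 0.9627, the equation fails at this point, so it cannot hold for every real x for which both sides are defined.
cos²(x) means (cos x)², squaring the output; cos(x²) squares the input. These are different functions.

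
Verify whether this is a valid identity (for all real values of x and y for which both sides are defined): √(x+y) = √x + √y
No, this is NOT an identity.

Claim: √(x+y) = √x + √y.
Test a specific point where both sides are defined: x = 1/2, y = 5.
LHS = √(x+y) ≈ 2.3452
RHS = √x + √y ≈ 2.9432
Since 2.3452 ≠ 2.9432, the equation fails at this point, so it cannot hold for all real values of x and y for which both sides are defined.
Squaring the right side gives x + 2√(xy) + y, not x + y.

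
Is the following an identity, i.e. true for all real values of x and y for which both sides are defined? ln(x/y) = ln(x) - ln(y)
Claim: ln(x/y) = ln(x) - ln(y).
Reasoning: Both sides are simultaneously defined only when x, y > 0. Write x = e^p, y = e^q. Then x/y = e^(p-q), so ln(x/y) = p - q = ln(x) - ln(y).
So the two sides agree for all real values of x and y for which both sides are defined.

Conclusion: Yes, this is an identity.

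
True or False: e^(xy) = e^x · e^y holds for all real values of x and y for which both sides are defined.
Claim: e^(xy) = e^x · e^y.
Test a specific point where both sides are defined: x = 5, y = 3/2.
LHS = e^(xy) ≈ 1808.0424
RHS = e^x · e^y ≈ 665.1416
Since 1808.0424 ≠ 665.1416, the equation fails at this point, so it cannot hold for all real values of x and y for which both sides are defined.
e^x · e^y = e^(x+y), not e^(xy).

Conclusion: False.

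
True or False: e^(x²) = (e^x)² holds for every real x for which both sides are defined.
Claim: e^(x²) = (e^x)².
Test a specific point where both sides are defined: x = 1/2.
LHS = e^(x²) ≈ 1.2840
RHS = (e^x)² ≈ 2.7183
Since 1.2840 ≠ 2.7183, the equation fails at this point, so it cannot hold for every real x for which both sides are defined.
(e^x)² = e^(2x), and 2x ≠ x² in general.

Conclusion: False.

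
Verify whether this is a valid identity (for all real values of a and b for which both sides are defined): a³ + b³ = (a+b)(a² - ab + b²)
Yes, this is an identity.

Claim: a³ + b³ = (a+b)(a² - ab + b²).
Reasoning: Expand the right side: (a+b)(a² - ab + b²) = a³ - a²b + ab² + a²b - ab² + b³ = a³ + b³ (the middle terms cancel in pairs).
So the two sides agree for all real values of a and b for which both sides are defined.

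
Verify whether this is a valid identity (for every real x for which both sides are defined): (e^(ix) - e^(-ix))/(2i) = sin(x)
Yes, this is an identity.

Claim: (e^(ix) - e^(-ix))/(2i) = sin(x).
Reasoning: By Euler's formula e^(ix) = cos(x) + i·sin(x) and e^(-ix) = cos(x) - i·sin(x). Subtracting cancels the cosine terms: e^(ix) - e^(-ix) = 2i·sin(x); divide by 2i.
So the two sides agree for every real x for which both sides are defined.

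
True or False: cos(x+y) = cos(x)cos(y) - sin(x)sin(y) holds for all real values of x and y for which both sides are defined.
True.

Claim: cos(x+y) = cos(x)cos(y) - sin(x)sin(y).
Reasoning: By Euler's formula e^(i(x+y)) = e^(ix)·e^(iy) = (cos x + i·sin x)(cos y + i·sin y). The real part of the left side is cos(x+y); the real part of the product is cos(x)cos(y) - sin(x)sin(y) (since i·i = -1).
So the two sides agree for all real values of x and y for which both sides are defined.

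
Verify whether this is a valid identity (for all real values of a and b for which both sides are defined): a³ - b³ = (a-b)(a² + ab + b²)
Yes, this is an identity.

Claim: a³ - b³ = (a-b)(a² + ab + b²).
Reasoning: Expand the right side: (a-b)(a² + ab + b²) = a³ + a²b + ab² - a²b - ab² - b³ = a³ - b³ (the middle terms cancel in pairs).
So the two sides agree for all real values of a and b for which both sides are defined.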